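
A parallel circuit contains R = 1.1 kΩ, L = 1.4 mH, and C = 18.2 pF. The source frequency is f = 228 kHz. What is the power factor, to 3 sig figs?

0.887

ω = 2πf = 1.433e+06 rad/s
X_L = ωL = 2010 Ω
X_C = 1/(ωC) = 38400 Ω
Parallel: admittances add. Y = 1/R + 1/(jωL) + jωC
Y = (0.000909 − j0.000473) S
|Y| = 0.00102 S → |Z| = 1/|Y| = 976 Ω, ∠Z = −∠Y = 27.5°
cos φ = cos(27.5°) = 0.887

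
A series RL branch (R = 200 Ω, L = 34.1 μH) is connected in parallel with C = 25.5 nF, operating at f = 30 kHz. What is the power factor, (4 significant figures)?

0.7322

ω = 2πf = 188500 rad/s
X_L = ωL = 6.428 Ω
X_C = 1/(ωC) = 208.0 Ω
Branch 1 (R+jX_L): Z₁ = 200.0 + j6.428 Ω, |Z₁| = 200.1 Ω
Branch 2 (−jX_C): Z₂ = −j208.0 Ω
Parallel: Z = Z₁Z₂/(Z₁+Z₂), |Z| = 146.6 Ω, ∠Z = -42.93°
cos φ = cos(-42.93°) = 0.7322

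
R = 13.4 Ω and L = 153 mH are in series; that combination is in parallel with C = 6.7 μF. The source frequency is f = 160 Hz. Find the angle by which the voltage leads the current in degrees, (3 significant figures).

ω = 2πf = 1005 rad/s
X_L = ωL = 154 Ω
X_C = 1/(ωC) = 148 Ω
Branch 1 (R+jX_L): Z₁ = 13.4 + j154 Ω, |Z₁| = 154 Ω
Branch 2 (−jX_C): Z₂ = −j148 Ω
Parallel: Z = Z₁Z₂/(Z₁+Z₂), |Z| = 1590 Ω, ∠Z = -26.7°

-26.7°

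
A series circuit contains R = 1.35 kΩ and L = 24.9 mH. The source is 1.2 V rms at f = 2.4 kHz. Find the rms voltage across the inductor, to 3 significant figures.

0.322 V

ω = 2πf = 15080 rad/s
X_L = ωL = 375 Ω
Z = 1350 + j375 Ω
|Z| = √(1350² + 375²) = 1400 Ω
I = V/|Z| = 856 μA
V_L = I·|Z_L| = 0.000856 × 375 = 0.322 V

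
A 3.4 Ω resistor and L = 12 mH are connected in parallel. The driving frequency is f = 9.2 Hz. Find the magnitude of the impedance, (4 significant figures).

ω = 2πf = 57.81 rad/s
X_L = ωL = 0.6937 Ω
Parallel: admittances add. Y = 1/R + 1/(jωL)
Y = (0.2941 − j1.442) S
|Y| = 1.471 S → |Z| = 1/|Y| = 0.6797 Ω, ∠Z = −∠Y = 78.47°

0.6797 Ω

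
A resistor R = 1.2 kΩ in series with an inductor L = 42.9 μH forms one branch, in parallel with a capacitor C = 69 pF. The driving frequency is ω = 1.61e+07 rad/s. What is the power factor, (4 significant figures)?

X_L = ωL = 690.7 Ω
X_C = 1/(ωC) = 900.2 Ω
Branch 1 (R+jX_L): Z₁ = 1200 + j690.7 Ω, |Z₁| = 1385 Ω
Branch 2 (−jX_C): Z₂ = −j900.2 Ω
Parallel: Z = Z₁Z₂/(Z₁+Z₂), |Z| = 1023 Ω, ∠Z = -50.17°
cos φ = cos(-50.17°) = 0.6405

0.6405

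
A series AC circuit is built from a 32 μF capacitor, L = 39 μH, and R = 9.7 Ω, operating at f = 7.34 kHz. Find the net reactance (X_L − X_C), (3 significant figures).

ω = 2πf = 46120 rad/s
X_L = ωL = 1.80 Ω
X_C = 1/(ωC) = 0.678 Ω
X = 1.80 − 0.678 = 1.12 Ω

1.12 Ω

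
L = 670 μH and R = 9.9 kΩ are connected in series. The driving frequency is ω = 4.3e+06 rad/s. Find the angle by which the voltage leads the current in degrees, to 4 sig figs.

X_L = ωL = 2881 Ω
Z = 9900 + j2881 Ω
|Z| = √(9900² + 2881²) = 10310 Ω
∠Z = arctan(2881/9900) = 16.23°

16.23°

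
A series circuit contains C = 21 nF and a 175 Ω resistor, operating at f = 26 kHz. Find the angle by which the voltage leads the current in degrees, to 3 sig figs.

ω = 2πf = 163400 rad/s
X_C = 1/(ωC) = 291 Ω
Z = 175 − j291 Ω
|Z| = √(175² + 291²) = 340 Ω
∠Z = arctan(-291/175) = -59.0°

-59.0°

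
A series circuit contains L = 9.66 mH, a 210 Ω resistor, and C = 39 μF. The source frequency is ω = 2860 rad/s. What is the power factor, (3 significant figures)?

X_L = ωL = 27.6 Ω
X_C = 1/(ωC) = 8.97 Ω
Net reactance X = X_L − X_C = 18.7 Ω
Z = 210 + j18.7 Ω
|Z| = √(210² + 18.7²) = 211 Ω
∠Z = arctan(18.7/210) = 5.08°
cos φ = cos(5.08°) = 0.996

0.996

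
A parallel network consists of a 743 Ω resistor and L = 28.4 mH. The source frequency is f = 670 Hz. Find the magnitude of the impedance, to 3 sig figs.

118 Ω

ω = 2πf = 4210 rad/s
X_L = ωL = 120 Ω
Parallel: admittances add. Y = 1/R + 1/(jωL)
Y = (0.00135 − j0.00836) S
|Y| = 0.00847 S → |Z| = 1/|Y| = 118 Ω, ∠Z = −∠Y = 80.9°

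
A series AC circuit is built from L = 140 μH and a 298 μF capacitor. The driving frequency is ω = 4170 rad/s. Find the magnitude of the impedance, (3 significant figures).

X_L = ωL = 0.584 Ω
X_C = 1/(ωC) = 0.805 Ω
Net reactance X = X_L − X_C = -0.221 Ω
Z = − j0.221 Ω
|Z| = √(0² + 0.221²) = 0.221 Ω

0.221 Ω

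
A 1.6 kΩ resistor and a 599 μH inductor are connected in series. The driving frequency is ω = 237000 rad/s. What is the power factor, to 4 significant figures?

X_L = ωL = 142.0 Ω
Z = 1600 + j142.0 Ω
|Z| = √(1600² + 142.0²) = 1606 Ω
∠Z = arctan(142.0/1600) = 5.070°
cos φ = cos(5.070°) = 0.9961

0.9961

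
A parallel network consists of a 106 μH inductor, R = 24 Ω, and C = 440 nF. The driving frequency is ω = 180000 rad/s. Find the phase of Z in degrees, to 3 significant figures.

-32.7°

X_L = ωL = 19.1 Ω
X_C = 1/(ωC) = 12.6 Ω
Parallel: admittances add. Y = 1/R + 1/(jωL) + jωC
Y = (0.0417 + j0.0268) S
|Y| = 0.0495 S → |Z| = 1/|Y| = 20.2 Ω, ∠Z = −∠Y = -32.7°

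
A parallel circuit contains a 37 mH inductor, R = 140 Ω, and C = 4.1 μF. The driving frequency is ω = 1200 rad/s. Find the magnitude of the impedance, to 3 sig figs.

52.6 Ω

X_L = ωL = 44.4 Ω
X_C = 1/(ωC) = 203 Ω
Parallel: admittances add. Y = 1/R + 1/(jωL) + jωC
Y = (0.00714 − j0.0176) S
|Y| = 0.0190 S → |Z| = 1/|Y| = 52.6 Ω, ∠Z = −∠Y = 67.9°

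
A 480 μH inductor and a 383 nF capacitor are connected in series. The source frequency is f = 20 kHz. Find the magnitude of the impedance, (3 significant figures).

ω = 2πf = 125700 rad/s
X_L = ωL = 60.3 Ω
X_C = 1/(ωC) = 20.8 Ω
Net reactance X = X_L − X_C = 39.5 Ω
Z = j39.5 Ω
|Z| = √(0² + 39.5²) = 39.5 Ω

39.5 Ω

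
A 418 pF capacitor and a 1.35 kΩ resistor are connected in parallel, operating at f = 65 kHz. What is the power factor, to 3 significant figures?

ω = 2πf = 408400 rad/s
X_C = 1/(ωC) = 5860 Ω
Parallel: admittances add. Y = 1/R + jωC
Y = (0.000741 + j0.000171) S
|Y| = 0.000760 S → |Z| = 1/|Y| = 1320 Ω, ∠Z = −∠Y = -13.0°
cos φ = cos(-13.0°) = 0.974

0.974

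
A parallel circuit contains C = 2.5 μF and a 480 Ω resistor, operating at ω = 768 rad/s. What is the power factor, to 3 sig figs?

0.735

X_C = 1/(ωC) = 521 Ω
Parallel: admittances add. Y = 1/R + jωC
Y = (0.00208 + j0.00192) S
|Y| = 0.00283 S → |Z| = 1/|Y| = 353 Ω, ∠Z = −∠Y = -42.7°
cos φ = cos(-42.7°) = 0.735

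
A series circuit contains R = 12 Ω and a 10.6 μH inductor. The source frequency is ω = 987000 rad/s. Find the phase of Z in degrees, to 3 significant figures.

41.1°

X_L = ωL = 10.5 Ω
Z = 12.0 + j10.5 Ω
|Z| = √(12.0² + 10.5²) = 15.9 Ω
∠Z = arctan(10.5/12.0) = 41.1°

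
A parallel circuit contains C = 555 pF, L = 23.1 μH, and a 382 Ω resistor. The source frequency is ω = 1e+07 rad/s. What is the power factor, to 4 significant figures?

X_L = ωL = 231.0 Ω
X_C = 1/(ωC) = 180.2 Ω
Parallel: admittances add. Y = 1/R + 1/(jωL) + jωC
Y = (0.002618 + j0.001221) S
|Y| = 0.002889 S → |Z| = 1/|Y| = 346.2 Ω, ∠Z = −∠Y = -25.01°
cos φ = cos(-25.01°) = 0.9063

0.9063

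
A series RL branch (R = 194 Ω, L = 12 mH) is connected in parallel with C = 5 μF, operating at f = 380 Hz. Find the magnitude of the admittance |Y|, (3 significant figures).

12.3 mS

ω = 2πf = 2388 rad/s
X_L = ωL = 28.7 Ω
X_C = 1/(ωC) = 83.8 Ω
Branch 1 (R+jX_L): Z₁ = 194 + j28.7 Ω, |Z₁| = 196 Ω
Branch 2 (−jX_C): Z₂ = −j83.8 Ω
Parallel: Z = Z₁Z₂/(Z₁+Z₂), |Z| = 81.5 Ω, ∠Z = -65.7°
|Y| = 1/|Z| = 12.3 mS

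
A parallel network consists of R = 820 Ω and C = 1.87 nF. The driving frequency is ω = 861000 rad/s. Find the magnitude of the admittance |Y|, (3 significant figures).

X_C = 1/(ωC) = 621 Ω
Parallel: admittances add. Y = 1/R + jωC
Y = (0.00122 + j0.00161) S
|Y| = 0.00202 S → |Z| = 1/|Y| = 495 Ω, ∠Z = −∠Y = -52.9°

2.02 mS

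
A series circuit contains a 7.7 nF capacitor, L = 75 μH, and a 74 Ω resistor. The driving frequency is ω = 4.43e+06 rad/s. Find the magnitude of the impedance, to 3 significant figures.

312 Ω

X_L = ωL = 332 Ω
X_C = 1/(ωC) = 29.3 Ω
Net reactance X = X_L − X_C = 303 Ω
Z = 74.0 + j303 Ω
|Z| = √(74.0² + 303²) = 312 Ω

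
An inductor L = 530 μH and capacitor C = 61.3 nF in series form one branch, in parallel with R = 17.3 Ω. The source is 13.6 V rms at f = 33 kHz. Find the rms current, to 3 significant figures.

ω = 2πf = 207300 rad/s
X_L = ωL = 110 Ω
X_C = 1/(ωC) = 78.7 Ω
Branch 1: Z₁ = R = 17.3 Ω
Branch 2 (series LC): Z₂ = j(X_L − X_C) = j31.2 Ω
Parallel: Z = Z₁Z₂/(Z₁+Z₂), |Z| = 15.1 Ω, ∠Z = 29.0°
I = V/|Z| = 13.6/15.1 = 899 mA

899 mA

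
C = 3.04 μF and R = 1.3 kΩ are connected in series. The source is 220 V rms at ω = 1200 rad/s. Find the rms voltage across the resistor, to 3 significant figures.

X_C = 1/(ωC) = 274 Ω
Z = 1300 − j274 Ω
|Z| = √(1300² + 274²) = 1330 Ω
I = V/|Z| = 166 mA
V_R = I·|Z_R| = 0.166 × 1300 = 215 V

215 V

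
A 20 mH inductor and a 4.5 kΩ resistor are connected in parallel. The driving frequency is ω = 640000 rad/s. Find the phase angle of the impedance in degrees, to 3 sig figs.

X_L = ωL = 12800 Ω
Parallel: admittances add. Y = 1/R + 1/(jωL)
Y = (0.000222 − j7.81e-05) S
|Y| = 0.000236 S → |Z| = 1/|Y| = 4250 Ω, ∠Z = −∠Y = 19.4°

19.4°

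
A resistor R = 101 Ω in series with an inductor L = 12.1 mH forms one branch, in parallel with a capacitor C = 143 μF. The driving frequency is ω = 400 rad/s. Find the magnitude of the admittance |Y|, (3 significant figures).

X_L = ωL = 4.84 Ω
X_C = 1/(ωC) = 17.5 Ω
Branch 1 (R+jX_L): Z₁ = 101 + j4.84 Ω, |Z₁| = 101 Ω
Branch 2 (−jX_C): Z₂ = −j17.5 Ω
Parallel: Z = Z₁Z₂/(Z₁+Z₂), |Z| = 17.4 Ω, ∠Z = -80.1°
|Y| = 1/|Z| = 57.6 mS

57.6 mS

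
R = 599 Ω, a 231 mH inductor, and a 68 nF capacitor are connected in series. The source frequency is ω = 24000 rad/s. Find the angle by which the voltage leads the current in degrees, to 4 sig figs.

83.07°

X_L = ωL = 5544 Ω
X_C = 1/(ωC) = 612.7 Ω
Net reactance X = X_L − X_C = 4931 Ω
Z = 599.0 + j4931 Ω
|Z| = √(599.0² + 4931²) = 4968 Ω
∠Z = arctan(4931/599.0) = 83.07°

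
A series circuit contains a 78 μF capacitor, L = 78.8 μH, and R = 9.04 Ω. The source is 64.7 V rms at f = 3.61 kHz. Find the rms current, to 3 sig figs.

7.09 A

ω = 2πf = 22680 rad/s
X_L = ωL = 1.79 Ω
X_C = 1/(ωC) = 0.565 Ω
Net reactance X = X_L − X_C = 1.22 Ω
Z = 9.04 + j1.22 Ω
|Z| = √(9.04² + 1.22²) = 9.12 Ω
I = V/|Z| = 64.7/9.12 = 7.09 A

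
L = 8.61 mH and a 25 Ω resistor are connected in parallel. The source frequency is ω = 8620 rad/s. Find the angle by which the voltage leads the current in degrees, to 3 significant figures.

18.6°

X_L = ωL = 74.2 Ω
Parallel: admittances add. Y = 1/R + 1/(jωL)
Y = (0.0400 − j0.0135) S
|Y| = 0.0422 S → |Z| = 1/|Y| = 23.7 Ω, ∠Z = −∠Y = 18.6°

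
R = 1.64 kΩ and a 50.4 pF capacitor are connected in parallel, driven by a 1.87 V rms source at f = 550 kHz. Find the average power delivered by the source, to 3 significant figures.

2.13 mW

ω = 2πf = 3.456e+06 rad/s
X_C = 1/(ωC) = 5740 Ω
Parallel: admittances add. Y = 1/R + jωC
Y = (0.000610 + j0.000174) S
|Y| = 0.000634 S → |Z| = 1/|Y| = 1580 Ω, ∠Z = −∠Y = -15.9°
I = V/|Z| = 1.19 mA
P = VI cos φ = 1.87 × 0.00119 × cos(-15.9°) = 2.13 mW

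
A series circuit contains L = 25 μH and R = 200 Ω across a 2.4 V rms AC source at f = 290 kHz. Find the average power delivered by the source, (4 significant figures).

27.38 mW

ω = 2πf = 1.822e+06 rad/s
X_L = ωL = 45.55 Ω
Z = 200.0 + j45.55 Ω
|Z| = √(200.0² + 45.55²) = 205.1 Ω
∠Z = arctan(45.55/200.0) = 12.83°
I = V/|Z| = 11.70 mA
P = VI cos φ = 2.4 × 0.01170 × cos(12.83°) = 27.38 mW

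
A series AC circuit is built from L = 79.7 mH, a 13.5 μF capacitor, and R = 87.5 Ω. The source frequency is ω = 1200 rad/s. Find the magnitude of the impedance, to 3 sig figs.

X_L = ωL = 95.6 Ω
X_C = 1/(ωC) = 61.7 Ω
Net reactance X = X_L − X_C = 33.9 Ω
Z = 87.5 + j33.9 Ω
|Z| = √(87.5² + 33.9²) = 93.8 Ω

93.8 Ω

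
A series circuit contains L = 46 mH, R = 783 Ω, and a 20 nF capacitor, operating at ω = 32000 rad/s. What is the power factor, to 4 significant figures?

0.9934

X_L = ωL = 1472 Ω
X_C = 1/(ωC) = 1562 Ω
Net reactance X = X_L − X_C = -90.50 Ω
Z = 783.0 − j90.50 Ω
|Z| = √(783.0² + 90.50²) = 788.2 Ω
∠Z = arctan(-90.50/783.0) = -6.593°
cos φ = cos(-6.593°) = 0.9934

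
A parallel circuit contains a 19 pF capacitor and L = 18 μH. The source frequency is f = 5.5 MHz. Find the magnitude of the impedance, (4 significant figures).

ω = 2πf = 3.456e+07 rad/s
X_L = ωL = 622.0 Ω
X_C = 1/(ωC) = 1523 Ω
Parallel: admittances add. Y = 1/(jωL) + jωC
Y = (0 − j0.0009510) S
|Y| = 0.0009510 S → |Z| = 1/|Y| = 1051 Ω, ∠Z = −∠Y = 90.00°

1051 Ω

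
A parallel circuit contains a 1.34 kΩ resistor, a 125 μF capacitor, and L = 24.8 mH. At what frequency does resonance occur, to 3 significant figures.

90.4 Hz

ω₀ = 1/√(LC) = 1/√(0.0248 × 0.000125) = 568.0 rad/s
f₀ = ω₀/(2π) = 90.4 Hz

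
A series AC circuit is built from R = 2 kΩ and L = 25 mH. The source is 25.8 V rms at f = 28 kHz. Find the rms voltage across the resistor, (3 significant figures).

10.7 V

ω = 2πf = 175900 rad/s
X_L = ωL = 4400 Ω
Z = 2000 + j4400 Ω
|Z| = √(2000² + 4400²) = 4830 Ω
I = V/|Z| = 5.34 mA
V_R = I·|Z_R| = 0.00534 × 2000 = 10.7 V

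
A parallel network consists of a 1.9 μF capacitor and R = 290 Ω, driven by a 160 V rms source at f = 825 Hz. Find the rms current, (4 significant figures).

ω = 2πf = 5184 rad/s
X_C = 1/(ωC) = 101.5 Ω
Parallel: admittances add. Y = 1/R + jωC
Y = (0.003448 + j0.009849) S
|Y| = 0.01044 S → |Z| = 1/|Y| = 95.83 Ω, ∠Z = −∠Y = -70.70°
I = V/|Z| = 160/95.83 = 1.670 A

1.670 A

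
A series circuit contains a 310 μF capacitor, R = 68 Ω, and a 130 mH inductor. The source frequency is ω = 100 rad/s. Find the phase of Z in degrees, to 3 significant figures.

X_L = ωL = 13.0 Ω
X_C = 1/(ωC) = 32.3 Ω
Net reactance X = X_L − X_C = -19.3 Ω
Z = 68.0 − j19.3 Ω
|Z| = √(68.0² + 19.3²) = 70.7 Ω
∠Z = arctan(-19.3/68.0) = -15.8°

-15.8°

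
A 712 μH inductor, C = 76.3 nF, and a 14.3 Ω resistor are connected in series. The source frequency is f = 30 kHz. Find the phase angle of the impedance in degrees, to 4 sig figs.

ω = 2πf = 188500 rad/s
X_L = ωL = 134.2 Ω
X_C = 1/(ωC) = 69.53 Ω
Net reactance X = X_L − X_C = 64.68 Ω
Z = 14.30 + j64.68 Ω
|Z| = √(14.30² + 64.68²) = 66.24 Ω
∠Z = arctan(64.68/14.30) = 77.53°

77.53°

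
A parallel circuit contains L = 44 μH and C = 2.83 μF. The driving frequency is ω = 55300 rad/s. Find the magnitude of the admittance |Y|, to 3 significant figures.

X_L = ωL = 2.43 Ω
X_C = 1/(ωC) = 6.39 Ω
Parallel: admittances add. Y = 1/(jωL) + jωC
Y = (0 − j0.254) S
|Y| = 0.254 S → |Z| = 1/|Y| = 3.93 Ω, ∠Z = −∠Y = 90.0°

254 mS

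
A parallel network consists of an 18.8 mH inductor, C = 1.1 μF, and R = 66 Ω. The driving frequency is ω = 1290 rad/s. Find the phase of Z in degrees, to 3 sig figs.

X_L = ωL = 24.3 Ω
X_C = 1/(ωC) = 705 Ω
Parallel: admittances add. Y = 1/R + 1/(jωL) + jωC
Y = (0.0152 − j0.0398) S
|Y| = 0.0426 S → |Z| = 1/|Y| = 23.5 Ω, ∠Z = −∠Y = 69.2°

69.2°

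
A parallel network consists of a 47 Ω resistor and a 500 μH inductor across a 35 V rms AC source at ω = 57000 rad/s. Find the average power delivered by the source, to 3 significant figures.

26.1 W

X_L = ωL = 28.5 Ω
Parallel: admittances add. Y = 1/R + 1/(jωL)
Y = (0.0213 − j0.0351) S
|Y| = 0.0410 S → |Z| = 1/|Y| = 24.4 Ω, ∠Z = −∠Y = 58.8°
I = V/|Z| = 1.44 A
P = VI cos φ = 35 × 1.44 × cos(58.8°) = 26.1 W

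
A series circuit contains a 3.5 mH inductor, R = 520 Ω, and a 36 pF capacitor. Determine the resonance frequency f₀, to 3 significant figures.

448 kHz

ω₀ = 1/√(LC) = 1/√(0.0035 × 3.6e-11) = 2.817e+06 rad/s
f₀ = ω₀/(2π) = 448 kHz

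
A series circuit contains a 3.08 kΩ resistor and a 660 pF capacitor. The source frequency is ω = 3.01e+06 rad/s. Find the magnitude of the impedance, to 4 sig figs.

3121 Ω

X_C = 1/(ωC) = 503.4 Ω
Z = 3080 − j503.4 Ω
|Z| = √(3080² + 503.4²) = 3121 Ω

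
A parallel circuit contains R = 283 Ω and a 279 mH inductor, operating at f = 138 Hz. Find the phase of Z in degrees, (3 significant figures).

ω = 2πf = 867.1 rad/s
X_L = ωL = 242 Ω
Parallel: admittances add. Y = 1/R + 1/(jωL)
Y = (0.00353 − j0.00413) S
|Y| = 0.00544 S → |Z| = 1/|Y| = 184 Ω, ∠Z = −∠Y = 49.5°

49.5°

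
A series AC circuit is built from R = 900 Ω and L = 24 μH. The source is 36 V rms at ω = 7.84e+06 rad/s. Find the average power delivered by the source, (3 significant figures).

1.38 W

X_L = ωL = 188 Ω
Z = 900 + j188 Ω
|Z| = √(900² + 188²) = 919 Ω
∠Z = arctan(188/900) = 11.8°
I = V/|Z| = 39.2 mA
P = VI cos φ = 36 × 0.0392 × cos(11.8°) = 1.38 W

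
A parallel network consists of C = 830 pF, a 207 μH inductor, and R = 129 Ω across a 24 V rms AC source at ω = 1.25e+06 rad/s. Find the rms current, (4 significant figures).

X_L = ωL = 258.8 Ω
X_C = 1/(ωC) = 963.9 Ω
Parallel: admittances add. Y = 1/R + 1/(jωL) + jωC
Y = (0.007752 − j0.002827) S
|Y| = 0.008251 S → |Z| = 1/|Y| = 121.2 Ω, ∠Z = −∠Y = 20.04°
I = V/|Z| = 24/121.2 = 198.0 mA

198.0 mA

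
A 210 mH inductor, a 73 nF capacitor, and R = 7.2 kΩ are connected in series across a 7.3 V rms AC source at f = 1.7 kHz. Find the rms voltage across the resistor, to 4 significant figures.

ω = 2πf = 10680 rad/s
X_L = ωL = 2243 Ω
X_C = 1/(ωC) = 1282 Ω
Net reactance X = X_L − X_C = 960.6 Ω
Z = 7200 + j960.6 Ω
|Z| = √(7200² + 960.6²) = 7264 Ω
I = V/|Z| = 1.005 mA
V_R = I·|Z_R| = 0.001005 × 7200 = 7.236 V

7.236 V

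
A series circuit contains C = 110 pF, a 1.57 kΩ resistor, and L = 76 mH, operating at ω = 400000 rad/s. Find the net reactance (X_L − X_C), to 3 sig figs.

X_L = ωL = 30400 Ω
X_C = 1/(ωC) = 22700 Ω
X = 30400 − 22700 = 7670 Ω

7670 Ω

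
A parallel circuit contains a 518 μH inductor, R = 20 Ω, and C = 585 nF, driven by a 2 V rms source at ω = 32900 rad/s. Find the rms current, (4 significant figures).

X_L = ωL = 17.04 Ω
X_C = 1/(ωC) = 51.96 Ω
Parallel: admittances add. Y = 1/R + 1/(jωL) + jωC
Y = (0.05000 − j0.03943) S
|Y| = 0.06368 S → |Z| = 1/|Y| = 15.70 Ω, ∠Z = −∠Y = 38.26°
I = V/|Z| = 2/15.70 = 127.4 mA

127.4 mA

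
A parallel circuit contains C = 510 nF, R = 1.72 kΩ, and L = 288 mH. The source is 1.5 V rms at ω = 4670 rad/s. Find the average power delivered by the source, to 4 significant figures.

1.308 mW

X_L = ωL = 1345 Ω
X_C = 1/(ωC) = 419.9 Ω
Parallel: admittances add. Y = 1/R + 1/(jωL) + jωC
Y = (0.0005814 + j0.001638) S
|Y| = 0.001738 S → |Z| = 1/|Y| = 575.3 Ω, ∠Z = −∠Y = -70.46°
I = V/|Z| = 2.607 mA
P = VI cos φ = 1.5 × 0.002607 × cos(-70.46°) = 1.308 mW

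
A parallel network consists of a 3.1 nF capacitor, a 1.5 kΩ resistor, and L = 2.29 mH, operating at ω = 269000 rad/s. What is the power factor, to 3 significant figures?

X_L = ωL = 616 Ω
X_C = 1/(ωC) = 1200 Ω
Parallel: admittances add. Y = 1/R + 1/(jωL) + jωC
Y = (0.000667 − j0.000789) S
|Y| = 0.00103 S → |Z| = 1/|Y| = 968 Ω, ∠Z = −∠Y = 49.8°
cos φ = cos(49.8°) = 0.645

0.645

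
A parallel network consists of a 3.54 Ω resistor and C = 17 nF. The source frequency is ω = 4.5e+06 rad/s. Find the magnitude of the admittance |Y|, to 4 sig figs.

292.7 mS

X_C = 1/(ωC) = 13.07 Ω
Parallel: admittances add. Y = 1/R + jωC
Y = (0.2825 + j0.07650) S
|Y| = 0.2927 S → |Z| = 1/|Y| = 3.417 Ω, ∠Z = −∠Y = -15.15°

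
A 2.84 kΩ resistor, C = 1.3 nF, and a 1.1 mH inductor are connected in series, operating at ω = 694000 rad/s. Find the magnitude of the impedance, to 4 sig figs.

2861 Ω

X_L = ωL = 763.4 Ω
X_C = 1/(ωC) = 1108 Ω
Net reactance X = X_L − X_C = -345.0 Ω
Z = 2840 − j345.0 Ω
|Z| = √(2840² + 345.0²) = 2861 Ω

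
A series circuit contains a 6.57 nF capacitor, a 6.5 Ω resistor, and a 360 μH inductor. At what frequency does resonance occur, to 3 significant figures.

103 kHz

ω₀ = 1/√(LC) = 1/√(0.00036 × 6.57e-09) = 650200 rad/s
f₀ = ω₀/(2π) = 103 kHz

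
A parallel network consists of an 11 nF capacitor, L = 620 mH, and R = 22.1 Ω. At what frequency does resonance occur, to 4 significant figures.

ω₀ = 1/√(LC) = 1/√(0.62 × 1.1e-08) = 12110 rad/s
f₀ = ω₀/(2π) = 1.927 kHz

1.927 kHz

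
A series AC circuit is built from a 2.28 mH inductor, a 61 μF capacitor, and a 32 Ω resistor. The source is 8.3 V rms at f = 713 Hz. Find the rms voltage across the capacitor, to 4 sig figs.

ω = 2πf = 4480 rad/s
X_L = ωL = 10.21 Ω
X_C = 1/(ωC) = 3.659 Ω
Net reactance X = X_L − X_C = 6.555 Ω
Z = 32.00 + j6.555 Ω
|Z| = √(32.00² + 6.555²) = 32.66 Ω
I = V/|Z| = 254.1 mA
V_C = I·|Z_C| = 0.2541 × 3.659 = 0.9298 V

0.9298 V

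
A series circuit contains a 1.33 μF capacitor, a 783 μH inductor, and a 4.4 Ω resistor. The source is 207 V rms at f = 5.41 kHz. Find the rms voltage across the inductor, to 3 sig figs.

876 V

ω = 2πf = 33990 rad/s
X_L = ωL = 26.6 Ω
X_C = 1/(ωC) = 22.1 Ω
Net reactance X = X_L − X_C = 4.50 Ω
Z = 4.40 + j4.50 Ω
|Z| = √(4.40² + 4.50²) = 6.29 Ω
I = V/|Z| = 32.9 A
V_L = I·|Z_L| = 32.9 × 26.6 = 876 V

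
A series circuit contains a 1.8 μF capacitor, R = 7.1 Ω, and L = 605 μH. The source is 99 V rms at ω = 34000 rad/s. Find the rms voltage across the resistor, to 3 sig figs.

85.0 V

X_L = ωL = 20.6 Ω
X_C = 1/(ωC) = 16.3 Ω
Net reactance X = X_L − X_C = 4.23 Ω
Z = 7.10 + j4.23 Ω
|Z| = √(7.10² + 4.23²) = 8.26 Ω
I = V/|Z| = 12.0 A
V_R = I·|Z_R| = 12.0 × 7.10 = 85.0 V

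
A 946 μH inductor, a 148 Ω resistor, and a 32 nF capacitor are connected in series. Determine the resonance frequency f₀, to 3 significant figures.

ω₀ = 1/√(LC) = 1/√(0.000946 × 3.2e-08) = 181800 rad/s
f₀ = ω₀/(2π) = 28.9 kHz

28.9 kHz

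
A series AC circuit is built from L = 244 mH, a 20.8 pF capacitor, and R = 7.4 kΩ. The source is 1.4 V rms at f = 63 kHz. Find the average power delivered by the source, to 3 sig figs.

21.5 μW

ω = 2πf = 395800 rad/s
X_L = ωL = 96600 Ω
X_C = 1/(ωC) = 121000 Ω
Net reactance X = X_L − X_C = -24900 Ω
Z = 7400 − j24900 Ω
|Z| = √(7400² + 24900²) = 25900 Ω
∠Z = arctan(-24900/7400) = -73.4°
I = V/|Z| = 54.0 μA
P = VI cos φ = 1.4 × 5.4e-05 × cos(-73.4°) = 21.5 μW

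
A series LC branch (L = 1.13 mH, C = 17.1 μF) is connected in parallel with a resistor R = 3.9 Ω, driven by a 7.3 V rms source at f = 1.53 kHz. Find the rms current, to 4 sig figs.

ω = 2πf = 9613 rad/s
X_L = ωL = 10.86 Ω
X_C = 1/(ωC) = 6.083 Ω
Branch 1: Z₁ = R = 3.900 Ω
Branch 2 (series LC): Z₂ = j(X_L − X_C) = j4.780 Ω
Parallel: Z = Z₁Z₂/(Z₁+Z₂), |Z| = 3.022 Ω, ∠Z = 39.21°
I = V/|Z| = 7.3/3.022 = 2.416 A

2.416 A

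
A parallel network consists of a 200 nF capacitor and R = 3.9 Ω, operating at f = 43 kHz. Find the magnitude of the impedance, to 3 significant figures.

3.82 Ω

ω = 2πf = 270200 rad/s
X_C = 1/(ωC) = 18.5 Ω
Parallel: admittances add. Y = 1/R + jωC
Y = (0.256 + j0.0540) S
|Y| = 0.262 S → |Z| = 1/|Y| = 3.82 Ω, ∠Z = −∠Y = -11.9°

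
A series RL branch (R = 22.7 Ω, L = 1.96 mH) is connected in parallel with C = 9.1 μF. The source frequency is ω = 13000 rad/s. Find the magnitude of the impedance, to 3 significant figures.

10.2 Ω

X_L = ωL = 25.5 Ω
X_C = 1/(ωC) = 8.45 Ω
Branch 1 (R+jX_L): Z₁ = 22.7 + j25.5 Ω, |Z₁| = 34.1 Ω
Branch 2 (−jX_C): Z₂ = −j8.45 Ω
Parallel: Z = Z₁Z₂/(Z₁+Z₂), |Z| = 10.2 Ω, ∠Z = -78.6°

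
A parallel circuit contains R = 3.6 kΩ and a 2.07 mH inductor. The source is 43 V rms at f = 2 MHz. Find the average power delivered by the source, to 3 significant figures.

ω = 2πf = 1.257e+07 rad/s
X_L = ωL = 26000 Ω
Parallel: admittances add. Y = 1/R + 1/(jωL)
Y = (0.000278 − j3.84e-05) S
|Y| = 0.000280 S → |Z| = 1/|Y| = 3570 Ω, ∠Z = −∠Y = 7.88°
I = V/|Z| = 12.1 mA
P = VI cos φ = 43 × 0.0121 × cos(7.88°) = 514 mW

514 mW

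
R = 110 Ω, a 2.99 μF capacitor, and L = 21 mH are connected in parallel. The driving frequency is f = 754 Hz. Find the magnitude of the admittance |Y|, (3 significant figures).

9.98 mS

ω = 2πf = 4738 rad/s
X_L = ωL = 99.5 Ω
X_C = 1/(ωC) = 70.6 Ω
Parallel: admittances add. Y = 1/R + 1/(jωL) + jωC
Y = (0.00909 + j0.00411) S
|Y| = 0.00998 S → |Z| = 1/|Y| = 100 Ω, ∠Z = −∠Y = -24.3°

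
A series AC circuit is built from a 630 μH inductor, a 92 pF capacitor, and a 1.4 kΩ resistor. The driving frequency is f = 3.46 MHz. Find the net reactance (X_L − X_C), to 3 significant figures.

13200 Ω

ω = 2πf = 2.174e+07 rad/s
X_L = ωL = 13700 Ω
X_C = 1/(ωC) = 500 Ω
X = 13700 − 500 = 13200 Ω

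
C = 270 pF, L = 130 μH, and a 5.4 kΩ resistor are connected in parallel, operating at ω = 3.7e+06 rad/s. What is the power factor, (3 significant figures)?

0.169

X_L = ωL = 481 Ω
X_C = 1/(ωC) = 1000 Ω
Parallel: admittances add. Y = 1/R + 1/(jωL) + jωC
Y = (0.000185 − j0.00108) S
|Y| = 0.00110 S → |Z| = 1/|Y| = 913 Ω, ∠Z = −∠Y = 80.3°
cos φ = cos(80.3°) = 0.169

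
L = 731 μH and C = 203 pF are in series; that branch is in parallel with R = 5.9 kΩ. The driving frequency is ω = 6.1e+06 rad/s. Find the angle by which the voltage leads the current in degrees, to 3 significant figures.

58.2°

X_L = ωL = 4460 Ω
X_C = 1/(ωC) = 808 Ω
Branch 1: Z₁ = R = 5900 Ω
Branch 2 (series LC): Z₂ = j(X_L − X_C) = j3650 Ω
Parallel: Z = Z₁Z₂/(Z₁+Z₂), |Z| = 3100 Ω, ∠Z = 58.2°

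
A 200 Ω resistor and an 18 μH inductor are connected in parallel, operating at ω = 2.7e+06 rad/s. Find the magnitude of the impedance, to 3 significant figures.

47.2 Ω

X_L = ωL = 48.6 Ω
Parallel: admittances add. Y = 1/R + 1/(jωL)
Y = (0.00500 − j0.0206) S
|Y| = 0.0212 S → |Z| = 1/|Y| = 47.2 Ω, ∠Z = −∠Y = 76.3°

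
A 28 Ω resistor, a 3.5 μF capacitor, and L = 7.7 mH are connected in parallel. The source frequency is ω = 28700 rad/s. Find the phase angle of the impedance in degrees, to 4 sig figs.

X_L = ωL = 221.0 Ω
X_C = 1/(ωC) = 9.955 Ω
Parallel: admittances add. Y = 1/R + 1/(jωL) + jωC
Y = (0.03571 + j0.09592) S
|Y| = 0.1024 S → |Z| = 1/|Y| = 9.770 Ω, ∠Z = −∠Y = -69.58°

-69.58°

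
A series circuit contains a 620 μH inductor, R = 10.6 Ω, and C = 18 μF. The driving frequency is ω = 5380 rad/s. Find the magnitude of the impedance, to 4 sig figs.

12.70 Ω

X_L = ωL = 3.336 Ω
X_C = 1/(ωC) = 10.33 Ω
Net reactance X = X_L − X_C = -6.991 Ω
Z = 10.60 − j6.991 Ω
|Z| = √(10.60² + 6.991²) = 12.70 Ω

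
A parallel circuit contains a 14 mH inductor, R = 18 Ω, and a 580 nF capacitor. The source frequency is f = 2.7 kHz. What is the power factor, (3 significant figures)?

0.995

ω = 2πf = 16960 rad/s
X_L = ωL = 238 Ω
X_C = 1/(ωC) = 102 Ω
Parallel: admittances add. Y = 1/R + 1/(jωL) + jωC
Y = (0.0556 + j0.00563) S
|Y| = 0.0558 S → |Z| = 1/|Y| = 17.9 Ω, ∠Z = −∠Y = -5.79°
cos φ = cos(-5.79°) = 0.995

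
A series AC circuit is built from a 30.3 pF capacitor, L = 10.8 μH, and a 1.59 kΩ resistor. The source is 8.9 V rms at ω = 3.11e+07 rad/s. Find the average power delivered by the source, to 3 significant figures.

41.2 mW

X_L = ωL = 336 Ω
X_C = 1/(ωC) = 1060 Ω
Net reactance X = X_L − X_C = -725 Ω
Z = 1590 − j725 Ω
|Z| = √(1590² + 725²) = 1750 Ω
∠Z = arctan(-725/1590) = -24.5°
I = V/|Z| = 5.09 mA
P = VI cos φ = 8.9 × 0.00509 × cos(-24.5°) = 41.2 mW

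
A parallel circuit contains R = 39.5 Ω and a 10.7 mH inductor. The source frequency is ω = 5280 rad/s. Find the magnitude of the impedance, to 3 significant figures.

32.4 Ω

X_L = ωL = 56.5 Ω
Parallel: admittances add. Y = 1/R + 1/(jωL)
Y = (0.0253 − j0.0177) S
|Y| = 0.0309 S → |Z| = 1/|Y| = 32.4 Ω, ∠Z = −∠Y = 35.0°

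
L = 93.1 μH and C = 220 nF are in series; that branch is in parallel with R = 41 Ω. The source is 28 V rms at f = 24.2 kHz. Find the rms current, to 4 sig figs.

1.906 A

ω = 2πf = 152100 rad/s
X_L = ωL = 14.16 Ω
X_C = 1/(ωC) = 29.89 Ω
Branch 1: Z₁ = R = 41.00 Ω
Branch 2 (series LC): Z₂ = j(X_L − X_C) = −j15.74 Ω
Parallel: Z = Z₁Z₂/(Z₁+Z₂), |Z| = 14.69 Ω, ∠Z = -69.00°
I = V/|Z| = 28/14.69 = 1.906 A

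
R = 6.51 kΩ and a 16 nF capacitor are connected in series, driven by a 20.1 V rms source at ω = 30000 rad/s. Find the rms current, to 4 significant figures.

2.941 mA

X_C = 1/(ωC) = 2083 Ω
Z = 6510 − j2083 Ω
|Z| = √(6510² + 2083²) = 6835 Ω
I = V/|Z| = 20.1/6835 = 2.941 mA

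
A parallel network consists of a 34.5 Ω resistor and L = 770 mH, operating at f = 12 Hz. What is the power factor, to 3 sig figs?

ω = 2πf = 75.40 rad/s
X_L = ωL = 58.1 Ω
Parallel: admittances add. Y = 1/R + 1/(jωL)
Y = (0.0290 − j0.0172) S
|Y| = 0.0337 S → |Z| = 1/|Y| = 29.7 Ω, ∠Z = −∠Y = 30.7°
cos φ = cos(30.7°) = 0.860

0.860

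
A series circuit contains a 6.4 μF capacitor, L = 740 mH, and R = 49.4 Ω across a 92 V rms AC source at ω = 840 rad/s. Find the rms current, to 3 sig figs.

210 mA

X_L = ωL = 622 Ω
X_C = 1/(ωC) = 186 Ω
Net reactance X = X_L − X_C = 436 Ω
Z = 49.4 + j436 Ω
|Z| = √(49.4² + 436²) = 438 Ω
I = V/|Z| = 92/438 = 210 mA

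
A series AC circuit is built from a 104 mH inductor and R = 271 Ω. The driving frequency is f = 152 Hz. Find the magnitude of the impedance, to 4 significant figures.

288.6 Ω

ω = 2πf = 955.0 rad/s
X_L = ωL = 99.32 Ω
Z = 271.0 + j99.32 Ω
|Z| = √(271.0² + 99.32²) = 288.6 Ω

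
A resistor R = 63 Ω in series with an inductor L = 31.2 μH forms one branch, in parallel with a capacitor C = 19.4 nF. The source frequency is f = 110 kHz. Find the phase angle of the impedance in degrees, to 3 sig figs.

-31.0°

ω = 2πf = 691200 rad/s
X_L = ωL = 21.6 Ω
X_C = 1/(ωC) = 74.6 Ω
Branch 1 (R+jX_L): Z₁ = 63.0 + j21.6 Ω, |Z₁| = 66.6 Ω
Branch 2 (−jX_C): Z₂ = −j74.6 Ω
Parallel: Z = Z₁Z₂/(Z₁+Z₂), |Z| = 60.3 Ω, ∠Z = -31.0°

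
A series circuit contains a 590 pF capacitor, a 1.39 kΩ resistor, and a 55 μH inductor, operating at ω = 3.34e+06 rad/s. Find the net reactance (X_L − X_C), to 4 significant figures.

X_L = ωL = 183.7 Ω
X_C = 1/(ωC) = 507.5 Ω
X = 183.7 − 507.5 = -323.8 Ω

-323.8 Ω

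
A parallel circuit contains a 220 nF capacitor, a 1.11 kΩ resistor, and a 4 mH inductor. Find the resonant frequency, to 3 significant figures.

5.37 kHz

ω₀ = 1/√(LC) = 1/√(0.004 × 2.2e-07) = 33710 rad/s
f₀ = ω₀/(2π) = 5.37 kHz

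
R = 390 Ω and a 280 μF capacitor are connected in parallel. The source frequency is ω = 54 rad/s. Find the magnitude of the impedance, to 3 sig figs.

65.2 Ω

X_C = 1/(ωC) = 66.1 Ω
Parallel: admittances add. Y = 1/R + jωC
Y = (0.00256 + j0.0151) S
|Y| = 0.0153 S → |Z| = 1/|Y| = 65.2 Ω, ∠Z = −∠Y = -80.4°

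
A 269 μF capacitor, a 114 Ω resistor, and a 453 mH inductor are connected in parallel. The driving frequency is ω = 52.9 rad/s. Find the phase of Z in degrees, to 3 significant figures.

X_L = ωL = 24.0 Ω
X_C = 1/(ωC) = 70.3 Ω
Parallel: admittances add. Y = 1/R + 1/(jωL) + jωC
Y = (0.00877 − j0.0275) S
|Y| = 0.0289 S → |Z| = 1/|Y| = 34.6 Ω, ∠Z = −∠Y = 72.3°

72.3°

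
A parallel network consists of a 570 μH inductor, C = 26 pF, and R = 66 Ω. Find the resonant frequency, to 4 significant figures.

ω₀ = 1/√(LC) = 1/√(0.00057 × 2.6e-11) = 8.214e+06 rad/s
f₀ = ω₀/(2π) = 1.307 MHz

1.307 MHz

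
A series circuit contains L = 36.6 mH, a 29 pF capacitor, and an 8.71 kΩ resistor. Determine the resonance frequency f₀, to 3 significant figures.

154 kHz

ω₀ = 1/√(LC) = 1/√(0.0366 × 2.9e-11) = 970600 rad/s
f₀ = ω₀/(2π) = 154 kHz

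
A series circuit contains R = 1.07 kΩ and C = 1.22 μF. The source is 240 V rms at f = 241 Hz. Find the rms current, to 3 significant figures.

ω = 2πf = 1514 rad/s
X_C = 1/(ωC) = 541 Ω
Z = 1070 − j541 Ω
|Z| = √(1070² + 541²) = 1200 Ω
I = V/|Z| = 240/1200 = 200 mA

200 mA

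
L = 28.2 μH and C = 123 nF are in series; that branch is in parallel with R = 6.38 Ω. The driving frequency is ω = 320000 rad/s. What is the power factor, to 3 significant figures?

0.932

X_L = ωL = 9.02 Ω
X_C = 1/(ωC) = 25.4 Ω
Branch 1: Z₁ = R = 6.38 Ω
Branch 2 (series LC): Z₂ = j(X_L − X_C) = −j16.4 Ω
Parallel: Z = Z₁Z₂/(Z₁+Z₂), |Z| = 5.95 Ω, ∠Z = -21.3°
cos φ = cos(-21.3°) = 0.932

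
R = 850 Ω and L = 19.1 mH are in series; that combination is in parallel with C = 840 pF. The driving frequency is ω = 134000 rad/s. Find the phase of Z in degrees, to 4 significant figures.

X_L = ωL = 2559 Ω
X_C = 1/(ωC) = 8884 Ω
Branch 1 (R+jX_L): Z₁ = 850.0 + j2559 Ω, |Z₁| = 2697 Ω
Branch 2 (−jX_C): Z₂ = −j8884 Ω
Parallel: Z = Z₁Z₂/(Z₁+Z₂), |Z| = 3754 Ω, ∠Z = 63.97°

63.97°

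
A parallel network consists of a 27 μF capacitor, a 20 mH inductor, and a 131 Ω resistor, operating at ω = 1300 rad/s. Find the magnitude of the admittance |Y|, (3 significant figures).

X_L = ωL = 26.0 Ω
X_C = 1/(ωC) = 28.5 Ω
Parallel: admittances add. Y = 1/R + 1/(jωL) + jωC
Y = (0.00763 − j0.00336) S
|Y| = 0.00834 S → |Z| = 1/|Y| = 120 Ω, ∠Z = −∠Y = 23.8°

8.34 mS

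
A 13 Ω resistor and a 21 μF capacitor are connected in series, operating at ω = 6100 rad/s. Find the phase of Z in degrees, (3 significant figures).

-31.0°

X_C = 1/(ωC) = 7.81 Ω
Z = 13.0 − j7.81 Ω
|Z| = √(13.0² + 7.81²) = 15.2 Ω
∠Z = arctan(-7.81/13.0) = -31.0°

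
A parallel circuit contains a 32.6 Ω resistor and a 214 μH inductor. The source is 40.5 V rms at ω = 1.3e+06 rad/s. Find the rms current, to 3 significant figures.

X_L = ωL = 278 Ω
Parallel: admittances add. Y = 1/R + 1/(jωL)
Y = (0.0307 − j0.00359) S
|Y| = 0.0309 S → |Z| = 1/|Y| = 32.4 Ω, ∠Z = −∠Y = 6.68°
I = V/|Z| = 40.5/32.4 = 1.25 A

1.25 A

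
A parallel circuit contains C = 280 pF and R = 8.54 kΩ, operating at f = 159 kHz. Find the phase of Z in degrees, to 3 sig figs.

-67.3°

ω = 2πf = 999000 rad/s
X_C = 1/(ωC) = 3570 Ω
Parallel: admittances add. Y = 1/R + jωC
Y = (0.000117 + j0.000280) S
|Y| = 0.000303 S → |Z| = 1/|Y| = 3300 Ω, ∠Z = −∠Y = -67.3°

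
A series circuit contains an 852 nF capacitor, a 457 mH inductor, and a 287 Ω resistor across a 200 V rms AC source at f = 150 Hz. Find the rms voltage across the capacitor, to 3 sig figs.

288 V

ω = 2πf = 942.5 rad/s
X_L = ωL = 431 Ω
X_C = 1/(ωC) = 1250 Ω
Net reactance X = X_L − X_C = -815 Ω
Z = 287 − j815 Ω
|Z| = √(287² + 815²) = 864 Ω
I = V/|Z| = 232 mA
V_C = I·|Z_C| = 0.232 × 1250 = 288 V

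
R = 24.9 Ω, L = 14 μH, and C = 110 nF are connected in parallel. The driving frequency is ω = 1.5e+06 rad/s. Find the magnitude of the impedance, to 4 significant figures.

8.061 Ω

X_L = ωL = 21.00 Ω
X_C = 1/(ωC) = 6.061 Ω
Parallel: admittances add. Y = 1/R + 1/(jωL) + jωC
Y = (0.04016 + j0.1174) S
|Y| = 0.1241 S → |Z| = 1/|Y| = 8.061 Ω, ∠Z = −∠Y = -71.11°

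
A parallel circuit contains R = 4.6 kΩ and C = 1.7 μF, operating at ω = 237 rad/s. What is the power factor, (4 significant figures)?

0.4749

X_C = 1/(ωC) = 2482 Ω
Parallel: admittances add. Y = 1/R + jωC
Y = (0.0002174 + j0.0004029) S
|Y| = 0.0004578 S → |Z| = 1/|Y| = 2184 Ω, ∠Z = −∠Y = -61.65°
cos φ = cos(-61.65°) = 0.4749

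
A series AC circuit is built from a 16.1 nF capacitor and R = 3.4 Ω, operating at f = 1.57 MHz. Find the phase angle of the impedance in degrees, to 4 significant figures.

-61.63°

ω = 2πf = 9.865e+06 rad/s
X_C = 1/(ωC) = 6.296 Ω
Z = 3.400 − j6.296 Ω
|Z| = √(3.400² + 6.296²) = 7.156 Ω
∠Z = arctan(-6.296/3.400) = -61.63°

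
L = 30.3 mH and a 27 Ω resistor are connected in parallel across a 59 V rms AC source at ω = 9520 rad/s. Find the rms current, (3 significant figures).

X_L = ωL = 288 Ω
Parallel: admittances add. Y = 1/R + 1/(jωL)
Y = (0.0370 − j0.00347) S
|Y| = 0.0372 S → |Z| = 1/|Y| = 26.9 Ω, ∠Z = −∠Y = 5.35°
I = V/|Z| = 59/26.9 = 2.19 A

2.19 A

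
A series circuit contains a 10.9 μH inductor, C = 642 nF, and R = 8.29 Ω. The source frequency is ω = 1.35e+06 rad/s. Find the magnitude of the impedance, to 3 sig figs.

X_L = ωL = 14.7 Ω
X_C = 1/(ωC) = 1.15 Ω
Net reactance X = X_L − X_C = 13.6 Ω
Z = 8.29 + j13.6 Ω
|Z| = √(8.29² + 13.6²) = 15.9 Ω

15.9 Ω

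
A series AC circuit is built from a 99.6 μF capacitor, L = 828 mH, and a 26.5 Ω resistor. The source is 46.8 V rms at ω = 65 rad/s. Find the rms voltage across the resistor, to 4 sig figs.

X_L = ωL = 53.82 Ω
X_C = 1/(ωC) = 154.5 Ω
Net reactance X = X_L − X_C = -100.6 Ω
Z = 26.50 − j100.6 Ω
|Z| = √(26.50² + 100.6²) = 104.1 Ω
I = V/|Z| = 449.7 mA
V_R = I·|Z_R| = 0.4497 × 26.50 = 11.92 V

11.92 V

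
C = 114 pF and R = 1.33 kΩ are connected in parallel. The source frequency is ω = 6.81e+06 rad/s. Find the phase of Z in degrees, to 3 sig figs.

X_C = 1/(ωC) = 1290 Ω
Parallel: admittances add. Y = 1/R + jωC
Y = (0.000752 + j0.000776) S
|Y| = 0.00108 S → |Z| = 1/|Y| = 925 Ω, ∠Z = −∠Y = -45.9°

-45.9°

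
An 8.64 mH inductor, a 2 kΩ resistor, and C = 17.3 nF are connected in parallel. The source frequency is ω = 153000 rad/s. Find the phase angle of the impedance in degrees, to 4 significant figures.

X_L = ωL = 1322 Ω
X_C = 1/(ωC) = 377.8 Ω
Parallel: admittances add. Y = 1/R + 1/(jωL) + jωC
Y = (0.0005000 + j0.001890) S
|Y| = 0.001955 S → |Z| = 1/|Y| = 511.4 Ω, ∠Z = −∠Y = -75.19°

-75.19°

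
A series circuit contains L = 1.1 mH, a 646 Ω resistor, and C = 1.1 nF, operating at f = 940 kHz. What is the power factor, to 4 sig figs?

ω = 2πf = 5.906e+06 rad/s
X_L = ωL = 6497 Ω
X_C = 1/(ωC) = 153.9 Ω
Net reactance X = X_L − X_C = 6343 Ω
Z = 646.0 + j6343 Ω
|Z| = √(646.0² + 6343²) = 6376 Ω
∠Z = arctan(6343/646.0) = 84.18°
cos φ = cos(84.18°) = 0.1013

0.1013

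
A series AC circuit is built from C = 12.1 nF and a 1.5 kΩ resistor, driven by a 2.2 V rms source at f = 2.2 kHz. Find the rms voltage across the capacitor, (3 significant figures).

2.13 V

ω = 2πf = 13820 rad/s
X_C = 1/(ωC) = 5980 Ω
Z = 1500 − j5980 Ω
|Z| = √(1500² + 5980²) = 6160 Ω
I = V/|Z| = 357 μA
V_C = I·|Z_C| = 0.000357 × 5980 = 2.13 V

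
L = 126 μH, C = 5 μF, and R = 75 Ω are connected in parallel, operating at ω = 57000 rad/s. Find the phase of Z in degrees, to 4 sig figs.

X_L = ωL = 7.182 Ω
X_C = 1/(ωC) = 3.509 Ω
Parallel: admittances add. Y = 1/R + 1/(jωL) + jωC
Y = (0.01333 + j0.1458) S
|Y| = 0.1464 S → |Z| = 1/|Y| = 6.832 Ω, ∠Z = −∠Y = -84.77°

-84.77°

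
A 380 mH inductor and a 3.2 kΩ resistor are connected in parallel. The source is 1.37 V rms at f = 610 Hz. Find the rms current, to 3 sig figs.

ω = 2πf = 3833 rad/s
X_L = ωL = 1460 Ω
Parallel: admittances add. Y = 1/R + 1/(jωL)
Y = (0.000313 − j0.000687) S
|Y| = 0.000754 S → |Z| = 1/|Y| = 1330 Ω, ∠Z = −∠Y = 65.5°
I = V/|Z| = 1.37/1330 = 1.03 mA

1.03 mA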